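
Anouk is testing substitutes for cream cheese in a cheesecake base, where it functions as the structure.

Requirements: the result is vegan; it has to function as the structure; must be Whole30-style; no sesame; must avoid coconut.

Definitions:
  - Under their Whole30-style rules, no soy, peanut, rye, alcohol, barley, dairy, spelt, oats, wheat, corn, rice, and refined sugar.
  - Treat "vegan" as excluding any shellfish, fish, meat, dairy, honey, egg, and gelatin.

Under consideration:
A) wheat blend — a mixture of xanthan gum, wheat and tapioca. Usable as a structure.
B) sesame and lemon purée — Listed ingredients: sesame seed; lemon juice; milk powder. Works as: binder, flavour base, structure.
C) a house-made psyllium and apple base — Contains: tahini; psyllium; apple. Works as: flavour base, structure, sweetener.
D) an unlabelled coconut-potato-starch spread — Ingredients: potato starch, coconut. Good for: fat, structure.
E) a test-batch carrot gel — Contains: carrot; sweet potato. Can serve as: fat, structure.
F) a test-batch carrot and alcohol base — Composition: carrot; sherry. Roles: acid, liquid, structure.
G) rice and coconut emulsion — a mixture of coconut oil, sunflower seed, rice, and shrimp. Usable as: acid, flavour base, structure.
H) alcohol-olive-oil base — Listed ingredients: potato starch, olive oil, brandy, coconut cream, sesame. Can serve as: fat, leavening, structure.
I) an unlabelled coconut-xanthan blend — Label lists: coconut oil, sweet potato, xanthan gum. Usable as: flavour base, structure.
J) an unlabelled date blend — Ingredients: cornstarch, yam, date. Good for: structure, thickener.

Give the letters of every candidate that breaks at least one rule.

A: has wheat, so not Whole30-style — out
B: has milk powder, so not Whole30-style; has milk powder, so not vegan (and 1 more) — no
C: has tahini, so not sesame-free — reject
D: has coconut, so not coconut-free — no
E: Whole30-style, no coconut — keep
F: has sherry, so not Whole30-style — out
G: has rice, so not Whole30-style; has shrimp, so not vegan (and 1 more) — reject
H: has brandy, so not Whole30-style; has sesame, so not sesame-free (and 1 more) — out
I: has coconut oil, so not coconut-free — reject
J: has cornstarch, so not Whole30-style — reject

A, B, C, D, F, G, H, I, J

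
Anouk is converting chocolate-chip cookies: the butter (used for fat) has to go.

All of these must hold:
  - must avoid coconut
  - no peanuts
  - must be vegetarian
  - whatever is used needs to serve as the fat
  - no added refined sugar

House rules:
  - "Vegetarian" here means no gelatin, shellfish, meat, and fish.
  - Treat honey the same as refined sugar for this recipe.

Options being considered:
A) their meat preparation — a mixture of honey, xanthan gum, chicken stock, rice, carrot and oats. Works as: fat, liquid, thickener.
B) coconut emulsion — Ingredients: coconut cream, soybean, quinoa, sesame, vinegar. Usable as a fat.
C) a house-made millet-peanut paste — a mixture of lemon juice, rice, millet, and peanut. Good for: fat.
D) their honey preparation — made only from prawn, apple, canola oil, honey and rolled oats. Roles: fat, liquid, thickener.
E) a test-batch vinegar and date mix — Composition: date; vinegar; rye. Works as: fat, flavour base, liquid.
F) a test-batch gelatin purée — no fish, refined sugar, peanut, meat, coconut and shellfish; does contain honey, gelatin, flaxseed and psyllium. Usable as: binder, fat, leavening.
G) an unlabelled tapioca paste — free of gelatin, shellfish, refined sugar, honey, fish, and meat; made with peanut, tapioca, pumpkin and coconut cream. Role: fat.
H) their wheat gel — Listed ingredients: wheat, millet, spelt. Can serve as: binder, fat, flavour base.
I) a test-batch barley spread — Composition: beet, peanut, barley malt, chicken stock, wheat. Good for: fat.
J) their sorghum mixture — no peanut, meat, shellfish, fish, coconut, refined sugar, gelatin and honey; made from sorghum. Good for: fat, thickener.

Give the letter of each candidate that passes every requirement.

A: has chicken stock, so not vegetarian; has honey, so not no-added-sugar — out
B: has coconut cream, so not coconut-free — reject
C: has peanut, so not peanut-free — no
D: has prawn, so not vegetarian; has honey, so not no-added-sugar — no
E: no coconut, no peanut — OK
F: has gelatin, so not vegetarian; has honey, so not no-added-sugar — out
G: has coconut cream, so not coconut-free; has peanut, so not peanut-free — out
H: every rule checks out — OK
I: has chicken stock, so not vegetarian; has peanut, so not peanut-free — out
J: works as a fat, no-added-sugar, no coconut — valid

E, H, J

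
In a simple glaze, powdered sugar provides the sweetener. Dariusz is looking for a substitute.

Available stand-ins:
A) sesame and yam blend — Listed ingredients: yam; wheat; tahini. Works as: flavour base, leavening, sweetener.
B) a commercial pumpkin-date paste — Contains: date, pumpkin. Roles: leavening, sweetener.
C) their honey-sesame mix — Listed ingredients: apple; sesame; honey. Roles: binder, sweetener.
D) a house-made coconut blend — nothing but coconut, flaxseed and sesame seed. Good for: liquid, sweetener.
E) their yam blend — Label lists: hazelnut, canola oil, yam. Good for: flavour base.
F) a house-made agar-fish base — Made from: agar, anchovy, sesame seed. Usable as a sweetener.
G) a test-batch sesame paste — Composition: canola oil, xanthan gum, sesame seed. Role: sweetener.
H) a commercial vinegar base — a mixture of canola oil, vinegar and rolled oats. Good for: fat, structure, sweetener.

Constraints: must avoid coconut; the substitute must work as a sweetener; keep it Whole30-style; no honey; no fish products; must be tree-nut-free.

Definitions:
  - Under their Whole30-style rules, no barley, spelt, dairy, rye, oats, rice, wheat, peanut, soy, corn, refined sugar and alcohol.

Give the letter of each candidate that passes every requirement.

B, G

A: has wheat, so not Whole30-style — reject
B: only pumpkin and date; none excluded — OK
C: has honey, so not honey-free — out
D: has coconut, so not coconut-free — no
E: not usable as a sweetener; has hazelnut, so not tree-nut-free — reject
F: has anchovy, so not fish-free — out
G: only sesame seed, canola oil and xanthan gum; none excluded — OK
H: has rolled oats, so not Whole30-style — reject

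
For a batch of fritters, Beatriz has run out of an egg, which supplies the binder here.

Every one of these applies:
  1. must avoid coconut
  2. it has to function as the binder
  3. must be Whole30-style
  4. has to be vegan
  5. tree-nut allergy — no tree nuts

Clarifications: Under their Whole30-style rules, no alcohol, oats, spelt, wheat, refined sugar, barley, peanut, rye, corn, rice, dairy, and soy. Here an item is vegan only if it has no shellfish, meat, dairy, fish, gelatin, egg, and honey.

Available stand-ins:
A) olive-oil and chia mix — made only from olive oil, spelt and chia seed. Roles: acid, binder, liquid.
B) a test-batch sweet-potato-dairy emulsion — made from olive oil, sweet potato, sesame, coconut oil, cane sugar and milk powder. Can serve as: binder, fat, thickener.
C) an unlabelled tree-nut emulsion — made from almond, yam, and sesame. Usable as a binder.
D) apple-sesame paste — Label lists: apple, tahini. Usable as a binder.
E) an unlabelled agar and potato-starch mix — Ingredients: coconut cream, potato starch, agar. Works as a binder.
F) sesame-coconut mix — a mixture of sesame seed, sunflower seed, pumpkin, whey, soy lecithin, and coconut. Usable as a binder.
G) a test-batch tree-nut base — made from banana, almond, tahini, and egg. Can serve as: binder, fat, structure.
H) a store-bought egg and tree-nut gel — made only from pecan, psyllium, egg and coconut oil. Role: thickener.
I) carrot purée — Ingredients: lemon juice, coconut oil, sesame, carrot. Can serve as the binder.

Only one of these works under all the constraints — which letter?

A: has spelt, so not Whole30-style — reject
B: has milk powder, so not Whole30-style; has milk powder, so not vegan (and 1 more) — no
C: has almond, so not tree-nut-free — out
D: works as a binder, Whole30-style, vegan — valid
E: has coconut cream, so not coconut-free — no
F: has whey, so not Whole30-style; has whey, so not vegan (and 1 more) — reject
G: has egg, so not vegan; has almond, so not tree-nut-free — no
H: not usable as a binder; has egg, so not vegan (and 2 more) — out
I: has coconut oil, so not coconut-free — out

D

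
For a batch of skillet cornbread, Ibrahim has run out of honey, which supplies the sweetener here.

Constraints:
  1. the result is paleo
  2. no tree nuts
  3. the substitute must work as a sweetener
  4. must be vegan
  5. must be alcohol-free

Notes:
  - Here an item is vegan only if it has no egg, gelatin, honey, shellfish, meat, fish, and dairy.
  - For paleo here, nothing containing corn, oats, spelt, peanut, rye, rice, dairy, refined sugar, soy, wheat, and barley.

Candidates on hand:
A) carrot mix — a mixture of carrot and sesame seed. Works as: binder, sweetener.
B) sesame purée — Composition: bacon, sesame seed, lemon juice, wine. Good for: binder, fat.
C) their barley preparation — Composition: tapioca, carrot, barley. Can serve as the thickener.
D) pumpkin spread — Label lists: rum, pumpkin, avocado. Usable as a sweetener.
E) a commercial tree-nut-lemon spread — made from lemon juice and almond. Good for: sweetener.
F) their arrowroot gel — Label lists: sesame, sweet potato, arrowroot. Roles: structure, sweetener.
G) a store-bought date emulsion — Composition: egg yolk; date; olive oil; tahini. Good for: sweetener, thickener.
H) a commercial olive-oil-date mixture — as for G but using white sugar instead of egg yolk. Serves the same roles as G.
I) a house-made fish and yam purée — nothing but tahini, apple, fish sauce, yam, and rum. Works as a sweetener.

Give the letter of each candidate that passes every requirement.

A: no alcohol, no tree nuts — OK
B: not usable as a sweetener; has bacon, so not vegan (and 1 more) — reject
C: not usable as a sweetener; has barley, so not paleo — out
D: has rum, so not alcohol-free — out
E: has almond, so not tree-nut-free — no
F: works as a sweetener, no tree nuts, no alcohol — valid
G: has egg yolk, so not vegan — no
H: has white sugar, so not paleo — reject
I: has fish sauce, so not vegan; has rum, so not alcohol-free — reject

A, F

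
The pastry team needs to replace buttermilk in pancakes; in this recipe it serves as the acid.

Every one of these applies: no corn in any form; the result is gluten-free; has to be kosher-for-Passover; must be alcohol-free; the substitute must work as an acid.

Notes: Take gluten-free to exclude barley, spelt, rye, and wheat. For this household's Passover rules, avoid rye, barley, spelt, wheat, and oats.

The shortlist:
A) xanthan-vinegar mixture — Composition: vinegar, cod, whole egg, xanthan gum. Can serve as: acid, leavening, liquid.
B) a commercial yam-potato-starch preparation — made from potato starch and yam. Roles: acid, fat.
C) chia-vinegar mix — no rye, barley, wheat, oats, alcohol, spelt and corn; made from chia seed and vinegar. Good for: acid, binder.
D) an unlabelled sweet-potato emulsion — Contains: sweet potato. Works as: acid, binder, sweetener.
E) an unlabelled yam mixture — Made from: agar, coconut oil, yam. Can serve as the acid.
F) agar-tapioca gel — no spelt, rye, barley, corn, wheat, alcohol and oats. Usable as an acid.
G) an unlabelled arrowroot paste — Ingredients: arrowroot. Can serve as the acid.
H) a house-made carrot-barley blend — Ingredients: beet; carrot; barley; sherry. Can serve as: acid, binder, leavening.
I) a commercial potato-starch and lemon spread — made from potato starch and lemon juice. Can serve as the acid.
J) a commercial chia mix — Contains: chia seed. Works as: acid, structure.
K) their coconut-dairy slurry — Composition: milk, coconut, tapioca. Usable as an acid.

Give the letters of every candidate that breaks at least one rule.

A: all constraints satisfied — OK
B: only yam and potato starch; none excluded — OK
C: works as an acid, no alcohol, kosher-for-Passover — valid
D: only sweet potato; none excluded — valid
E: every rule checks out — valid
F: works as an acid, no alcohol, no corn — OK
G: all constraints satisfied — OK
H: has barley, so not gluten-free; has barley, so not kosher-for-Passover (and 1 more) — no
I: only lemon juice and potato starch; none excluded — valid
J: kosher-for-Passover, no alcohol — keep
K: works as an acid, gluten-free, no alcohol — keep

H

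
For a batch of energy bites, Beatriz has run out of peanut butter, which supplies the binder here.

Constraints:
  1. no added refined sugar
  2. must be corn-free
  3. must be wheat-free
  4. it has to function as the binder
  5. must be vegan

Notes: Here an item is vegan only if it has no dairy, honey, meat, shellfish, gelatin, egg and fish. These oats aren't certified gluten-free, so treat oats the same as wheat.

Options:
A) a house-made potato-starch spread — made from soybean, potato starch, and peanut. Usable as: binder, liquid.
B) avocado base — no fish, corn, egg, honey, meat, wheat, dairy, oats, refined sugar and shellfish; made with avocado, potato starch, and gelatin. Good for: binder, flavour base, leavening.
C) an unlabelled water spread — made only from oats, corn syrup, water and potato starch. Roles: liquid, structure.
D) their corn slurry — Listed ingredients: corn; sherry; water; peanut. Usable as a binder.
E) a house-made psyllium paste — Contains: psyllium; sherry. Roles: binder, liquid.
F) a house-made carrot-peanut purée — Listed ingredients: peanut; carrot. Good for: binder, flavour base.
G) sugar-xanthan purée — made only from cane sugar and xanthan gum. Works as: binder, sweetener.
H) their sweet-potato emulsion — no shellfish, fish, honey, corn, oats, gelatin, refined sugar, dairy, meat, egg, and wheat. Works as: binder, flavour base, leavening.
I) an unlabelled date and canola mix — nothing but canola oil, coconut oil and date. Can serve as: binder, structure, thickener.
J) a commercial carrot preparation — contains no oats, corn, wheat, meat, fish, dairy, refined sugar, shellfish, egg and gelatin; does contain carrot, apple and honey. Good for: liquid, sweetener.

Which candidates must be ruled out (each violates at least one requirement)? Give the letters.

A: works as a binder, vegan, no corn — valid
B: has gelatin, so not vegan — reject
C: not usable as a binder; has oats, so not wheat-free (and 1 more) — out
D: has corn, so not corn-free — out
E: all constraints satisfied — keep
F: works as a binder, no corn, vegan — OK
G: has cane sugar, so not no-added-sugar — out
H: no refined sugar, wheat-free — OK
I: only coconut oil, canola oil and date; none excluded — OK
J: not usable as a binder; has honey, so not vegan — no

B, C, D, G, J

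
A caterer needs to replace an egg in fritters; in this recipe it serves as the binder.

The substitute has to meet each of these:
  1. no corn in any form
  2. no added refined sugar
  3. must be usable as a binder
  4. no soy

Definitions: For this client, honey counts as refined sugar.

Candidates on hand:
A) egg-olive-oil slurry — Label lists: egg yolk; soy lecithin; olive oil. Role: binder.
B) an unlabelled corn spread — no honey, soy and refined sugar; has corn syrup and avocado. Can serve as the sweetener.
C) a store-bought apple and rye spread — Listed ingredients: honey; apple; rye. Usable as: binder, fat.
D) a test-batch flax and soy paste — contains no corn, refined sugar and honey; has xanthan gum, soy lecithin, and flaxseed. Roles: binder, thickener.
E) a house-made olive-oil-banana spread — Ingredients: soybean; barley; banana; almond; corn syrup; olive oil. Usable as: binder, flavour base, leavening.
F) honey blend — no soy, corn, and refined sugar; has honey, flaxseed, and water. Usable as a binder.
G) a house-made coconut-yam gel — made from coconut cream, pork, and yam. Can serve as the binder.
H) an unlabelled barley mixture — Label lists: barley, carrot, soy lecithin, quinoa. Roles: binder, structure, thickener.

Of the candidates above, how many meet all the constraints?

1

A: has soy lecithin, so not soy-free — out
B: not usable as a binder; has corn syrup, so not corn-free — out
C: has honey, so not no-added-sugar — reject
D: has soy lecithin, so not soy-free — reject
E: has soybean, so not soy-free; has corn syrup, so not corn-free — reject
F: has honey, so not no-added-sugar — reject
G: all constraints satisfied — OK
H: has soy lecithin, so not soy-free — reject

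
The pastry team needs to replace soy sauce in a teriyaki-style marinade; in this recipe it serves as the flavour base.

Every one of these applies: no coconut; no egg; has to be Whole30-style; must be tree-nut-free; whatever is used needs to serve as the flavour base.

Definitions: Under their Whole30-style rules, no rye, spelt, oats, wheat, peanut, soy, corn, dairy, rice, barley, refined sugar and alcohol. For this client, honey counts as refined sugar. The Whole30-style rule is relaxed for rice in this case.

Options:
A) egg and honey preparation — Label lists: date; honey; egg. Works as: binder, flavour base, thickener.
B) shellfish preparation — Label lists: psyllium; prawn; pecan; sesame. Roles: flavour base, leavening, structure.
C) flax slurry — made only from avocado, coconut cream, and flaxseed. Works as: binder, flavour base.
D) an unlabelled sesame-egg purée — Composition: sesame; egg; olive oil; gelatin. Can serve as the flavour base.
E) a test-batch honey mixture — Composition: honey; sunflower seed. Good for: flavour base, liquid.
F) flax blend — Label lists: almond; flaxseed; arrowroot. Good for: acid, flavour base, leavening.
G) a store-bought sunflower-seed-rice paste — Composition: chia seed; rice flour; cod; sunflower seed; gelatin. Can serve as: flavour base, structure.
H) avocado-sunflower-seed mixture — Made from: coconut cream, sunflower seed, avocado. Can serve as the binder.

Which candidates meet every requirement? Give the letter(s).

G

A: has honey, so not Whole30-style; has egg, so not egg-free — out
B: has pecan, so not tree-nut-free — no
C: has coconut cream, so not coconut-free — reject
D: has egg, so not egg-free — no
E: has honey, so not Whole30-style — no
F: has almond, so not tree-nut-free — out
G: rice is permitted under the Whole30-style carve-out; nothing else excluded — valid
H: not usable as a flavour base; has coconut cream, so not coconut-free — reject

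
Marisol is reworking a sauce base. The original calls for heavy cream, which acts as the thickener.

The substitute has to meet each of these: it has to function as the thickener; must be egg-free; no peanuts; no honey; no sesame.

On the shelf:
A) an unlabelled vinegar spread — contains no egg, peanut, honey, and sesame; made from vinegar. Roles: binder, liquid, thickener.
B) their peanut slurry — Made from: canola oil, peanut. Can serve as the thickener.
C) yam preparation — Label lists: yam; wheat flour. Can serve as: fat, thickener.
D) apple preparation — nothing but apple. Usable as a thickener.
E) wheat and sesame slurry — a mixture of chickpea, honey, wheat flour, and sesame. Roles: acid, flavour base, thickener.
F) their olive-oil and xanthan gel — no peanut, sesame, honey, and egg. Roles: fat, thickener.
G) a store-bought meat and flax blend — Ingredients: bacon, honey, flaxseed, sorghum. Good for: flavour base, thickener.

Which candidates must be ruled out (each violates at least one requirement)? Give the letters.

B, E, G

A: works as a thickener, no egg, no sesame — valid
B: has peanut, so not peanut-free — no
C: works as a thickener, no sesame, no peanut — keep
D: only apple; none excluded — keep
E: has sesame, so not sesame-free; has honey, so not honey-free — no
F: no sesame, no egg — valid
G: has honey, so not honey-free — no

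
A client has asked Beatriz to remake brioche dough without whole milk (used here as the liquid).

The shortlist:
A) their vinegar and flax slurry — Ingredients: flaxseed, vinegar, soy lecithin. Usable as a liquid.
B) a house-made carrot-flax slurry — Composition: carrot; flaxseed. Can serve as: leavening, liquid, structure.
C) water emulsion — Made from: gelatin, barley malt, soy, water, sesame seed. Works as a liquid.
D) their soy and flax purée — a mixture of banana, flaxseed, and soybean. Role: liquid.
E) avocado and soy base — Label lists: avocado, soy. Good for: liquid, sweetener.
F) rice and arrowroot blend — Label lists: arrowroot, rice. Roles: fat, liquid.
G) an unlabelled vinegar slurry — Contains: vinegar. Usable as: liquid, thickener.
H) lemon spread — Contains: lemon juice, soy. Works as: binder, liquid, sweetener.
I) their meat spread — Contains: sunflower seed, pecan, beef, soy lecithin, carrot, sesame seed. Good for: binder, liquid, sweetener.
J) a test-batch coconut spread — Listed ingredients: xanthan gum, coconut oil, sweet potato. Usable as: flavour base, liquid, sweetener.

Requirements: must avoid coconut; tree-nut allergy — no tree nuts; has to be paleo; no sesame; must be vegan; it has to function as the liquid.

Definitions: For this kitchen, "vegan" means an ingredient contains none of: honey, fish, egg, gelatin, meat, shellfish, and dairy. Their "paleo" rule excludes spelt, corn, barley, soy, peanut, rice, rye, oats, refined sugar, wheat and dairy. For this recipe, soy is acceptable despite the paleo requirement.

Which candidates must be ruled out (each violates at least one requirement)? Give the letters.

A: soy is permitted under the paleo carve-out; nothing else excluded — valid
B: only flaxseed and carrot; none excluded — keep
C: has gelatin, so not vegan; has barley malt, so not paleo (and 1 more) — reject
D: soy is permitted under the paleo carve-out; nothing else excluded — keep
E: soy is permitted under the paleo carve-out; nothing else excluded — valid
F: has rice, so not paleo — reject
G: works as a liquid, paleo, no sesame — OK
H: soy is permitted under the paleo carve-out; nothing else excluded — valid
I: has beef, so not vegan; has sesame seed, so not sesame-free (and 1 more) — reject
J: has coconut oil, so not coconut-free — reject

C, F, I, J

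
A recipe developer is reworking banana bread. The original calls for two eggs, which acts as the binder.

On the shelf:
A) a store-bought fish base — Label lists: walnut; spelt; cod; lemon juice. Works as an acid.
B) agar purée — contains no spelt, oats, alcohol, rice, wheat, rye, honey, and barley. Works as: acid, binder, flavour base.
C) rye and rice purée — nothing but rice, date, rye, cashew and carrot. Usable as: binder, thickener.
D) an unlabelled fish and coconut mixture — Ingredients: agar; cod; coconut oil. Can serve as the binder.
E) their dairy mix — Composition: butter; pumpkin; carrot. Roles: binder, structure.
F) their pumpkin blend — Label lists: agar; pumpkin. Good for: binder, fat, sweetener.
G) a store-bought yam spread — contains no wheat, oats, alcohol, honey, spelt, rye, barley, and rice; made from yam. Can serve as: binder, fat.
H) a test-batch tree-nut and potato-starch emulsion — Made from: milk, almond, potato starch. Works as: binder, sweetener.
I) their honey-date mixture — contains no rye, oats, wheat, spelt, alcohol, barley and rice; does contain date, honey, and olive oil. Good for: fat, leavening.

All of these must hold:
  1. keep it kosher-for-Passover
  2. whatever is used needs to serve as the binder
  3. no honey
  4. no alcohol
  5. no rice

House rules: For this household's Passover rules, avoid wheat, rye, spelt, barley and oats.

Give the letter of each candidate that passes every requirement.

B, D, E, F, G, H

A: not usable as a binder; has spelt, so not kosher-for-Passover — reject
B: works as a binder, no alcohol, kosher-for-Passover — OK
C: has rye, so not kosher-for-Passover; has rice, so not rice-free — reject
D: every rule checks out — keep
E: works as a binder, no alcohol, no rice — keep
F: works as a binder, no rice, no alcohol — OK
G: works as a binder, no alcohol, kosher-for-Passover — OK
H: only milk, almond, and potato starch; none excluded — OK
I: not usable as a binder; has honey, so not honey-free — no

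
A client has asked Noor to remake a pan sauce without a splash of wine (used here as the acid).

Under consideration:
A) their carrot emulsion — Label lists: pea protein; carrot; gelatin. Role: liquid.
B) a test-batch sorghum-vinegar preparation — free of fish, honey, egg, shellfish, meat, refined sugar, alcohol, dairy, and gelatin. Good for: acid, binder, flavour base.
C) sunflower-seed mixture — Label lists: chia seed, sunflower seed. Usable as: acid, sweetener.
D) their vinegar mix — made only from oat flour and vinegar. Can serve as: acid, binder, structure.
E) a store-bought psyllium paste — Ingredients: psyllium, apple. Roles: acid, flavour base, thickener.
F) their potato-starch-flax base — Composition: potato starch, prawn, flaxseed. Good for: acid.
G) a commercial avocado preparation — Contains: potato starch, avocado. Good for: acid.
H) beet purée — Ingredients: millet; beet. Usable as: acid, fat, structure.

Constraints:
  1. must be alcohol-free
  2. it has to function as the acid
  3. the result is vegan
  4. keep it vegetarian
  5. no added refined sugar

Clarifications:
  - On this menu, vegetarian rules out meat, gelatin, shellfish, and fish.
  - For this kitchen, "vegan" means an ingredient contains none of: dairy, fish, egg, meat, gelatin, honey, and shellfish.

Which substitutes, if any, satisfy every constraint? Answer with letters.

B, C, D, E, G, H

A: not usable as an acid; has gelatin, so not vegetarian (and 1 more) — reject
B: works as an acid, vegan, vegetarian — OK
C: nothing on the exclusion list — keep
D: all constraints satisfied — OK
E: only apple and psyllium; none excluded — valid
F: has prawn, so not vegetarian; has prawn, so not vegan — reject
G: no refined sugar, vegan — keep
H: every rule checks out — OK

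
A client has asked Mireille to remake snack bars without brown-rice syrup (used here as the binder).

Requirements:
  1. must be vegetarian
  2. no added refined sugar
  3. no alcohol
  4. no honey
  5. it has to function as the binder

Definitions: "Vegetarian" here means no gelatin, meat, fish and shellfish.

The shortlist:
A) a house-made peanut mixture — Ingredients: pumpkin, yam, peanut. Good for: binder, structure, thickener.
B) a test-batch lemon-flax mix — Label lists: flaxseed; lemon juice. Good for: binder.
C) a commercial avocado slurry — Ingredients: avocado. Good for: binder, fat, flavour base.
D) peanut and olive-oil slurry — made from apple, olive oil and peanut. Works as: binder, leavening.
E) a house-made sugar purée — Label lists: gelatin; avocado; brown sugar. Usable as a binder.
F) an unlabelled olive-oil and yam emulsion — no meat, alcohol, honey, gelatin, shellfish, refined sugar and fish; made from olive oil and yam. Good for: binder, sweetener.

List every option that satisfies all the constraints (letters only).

A: only peanut, yam and pumpkin; none excluded — valid
B: every rule checks out — keep
C: works as a binder, no alcohol, no refined sugar — valid
D: only peanut, olive oil and apple; none excluded — OK
E: has gelatin, so not vegetarian; has brown sugar, so not no-added-sugar — no
F: no refined sugar, vegetarian — keep

A, B, C, D, F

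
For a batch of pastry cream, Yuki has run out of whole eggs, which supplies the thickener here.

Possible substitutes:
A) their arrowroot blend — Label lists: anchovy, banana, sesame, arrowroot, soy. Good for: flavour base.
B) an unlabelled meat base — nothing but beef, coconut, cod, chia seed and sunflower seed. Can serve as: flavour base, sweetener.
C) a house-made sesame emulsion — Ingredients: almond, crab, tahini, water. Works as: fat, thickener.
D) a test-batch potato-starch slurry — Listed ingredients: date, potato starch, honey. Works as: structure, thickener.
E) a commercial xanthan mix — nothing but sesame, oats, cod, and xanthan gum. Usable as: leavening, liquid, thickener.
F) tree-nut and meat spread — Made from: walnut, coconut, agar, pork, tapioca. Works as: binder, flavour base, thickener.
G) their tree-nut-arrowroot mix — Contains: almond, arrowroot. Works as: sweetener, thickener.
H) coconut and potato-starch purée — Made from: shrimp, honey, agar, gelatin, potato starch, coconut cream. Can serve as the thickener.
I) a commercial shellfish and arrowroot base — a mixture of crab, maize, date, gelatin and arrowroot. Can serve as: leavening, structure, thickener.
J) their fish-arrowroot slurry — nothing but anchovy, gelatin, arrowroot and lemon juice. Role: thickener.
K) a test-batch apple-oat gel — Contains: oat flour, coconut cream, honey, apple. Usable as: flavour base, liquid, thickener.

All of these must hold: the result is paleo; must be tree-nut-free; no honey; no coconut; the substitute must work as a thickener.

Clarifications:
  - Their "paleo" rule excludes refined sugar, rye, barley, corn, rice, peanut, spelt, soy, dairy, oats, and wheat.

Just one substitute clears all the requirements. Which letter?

A: not usable as a thickener; has soy, so not paleo — reject
B: not usable as a thickener; has coconut, so not coconut-free — out
C: has almond, so not tree-nut-free — reject
D: has honey, so not honey-free — no
E: has oats, so not paleo — out
F: has coconut, so not coconut-free; has walnut, so not tree-nut-free — reject
G: has almond, so not tree-nut-free — no
H: has coconut cream, so not coconut-free; has honey, so not honey-free — no
I: has maize, so not paleo — no
J: nothing on the exclusion list — OK
K: has oat flour, so not paleo; has coconut cream, so not coconut-free (and 1 more) — no

J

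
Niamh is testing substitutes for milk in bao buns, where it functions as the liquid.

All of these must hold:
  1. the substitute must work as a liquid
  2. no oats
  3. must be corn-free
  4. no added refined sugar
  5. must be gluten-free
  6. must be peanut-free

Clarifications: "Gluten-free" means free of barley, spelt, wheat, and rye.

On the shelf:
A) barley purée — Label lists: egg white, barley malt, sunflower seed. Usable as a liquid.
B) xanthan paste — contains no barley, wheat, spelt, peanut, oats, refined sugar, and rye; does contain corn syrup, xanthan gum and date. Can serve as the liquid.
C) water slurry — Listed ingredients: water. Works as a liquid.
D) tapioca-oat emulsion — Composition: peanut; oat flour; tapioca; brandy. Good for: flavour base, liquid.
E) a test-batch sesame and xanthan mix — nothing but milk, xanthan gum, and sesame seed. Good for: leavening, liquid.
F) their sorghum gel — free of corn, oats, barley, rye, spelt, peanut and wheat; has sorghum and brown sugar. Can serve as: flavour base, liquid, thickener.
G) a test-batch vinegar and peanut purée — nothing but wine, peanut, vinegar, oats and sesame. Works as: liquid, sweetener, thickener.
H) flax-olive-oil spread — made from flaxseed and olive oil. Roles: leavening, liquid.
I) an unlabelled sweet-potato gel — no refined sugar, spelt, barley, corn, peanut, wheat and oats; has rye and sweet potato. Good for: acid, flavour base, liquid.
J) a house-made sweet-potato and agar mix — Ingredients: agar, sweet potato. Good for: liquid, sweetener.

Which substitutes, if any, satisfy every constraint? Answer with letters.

A: has barley malt, so not gluten-free — reject
B: has corn syrup, so not corn-free — no
C: every rule checks out — keep
D: has peanut, so not peanut-free; has oat flour, so not oat-free — reject
E: only milk, sesame seed, and xanthan gum; none excluded — keep
F: has brown sugar, so not no-added-sugar — out
G: has peanut, so not peanut-free; has oats, so not oat-free — out
H: no refined sugar, no peanut — valid
I: has rye, so not gluten-free — reject
J: nothing on the exclusion list — valid

C, E, H, J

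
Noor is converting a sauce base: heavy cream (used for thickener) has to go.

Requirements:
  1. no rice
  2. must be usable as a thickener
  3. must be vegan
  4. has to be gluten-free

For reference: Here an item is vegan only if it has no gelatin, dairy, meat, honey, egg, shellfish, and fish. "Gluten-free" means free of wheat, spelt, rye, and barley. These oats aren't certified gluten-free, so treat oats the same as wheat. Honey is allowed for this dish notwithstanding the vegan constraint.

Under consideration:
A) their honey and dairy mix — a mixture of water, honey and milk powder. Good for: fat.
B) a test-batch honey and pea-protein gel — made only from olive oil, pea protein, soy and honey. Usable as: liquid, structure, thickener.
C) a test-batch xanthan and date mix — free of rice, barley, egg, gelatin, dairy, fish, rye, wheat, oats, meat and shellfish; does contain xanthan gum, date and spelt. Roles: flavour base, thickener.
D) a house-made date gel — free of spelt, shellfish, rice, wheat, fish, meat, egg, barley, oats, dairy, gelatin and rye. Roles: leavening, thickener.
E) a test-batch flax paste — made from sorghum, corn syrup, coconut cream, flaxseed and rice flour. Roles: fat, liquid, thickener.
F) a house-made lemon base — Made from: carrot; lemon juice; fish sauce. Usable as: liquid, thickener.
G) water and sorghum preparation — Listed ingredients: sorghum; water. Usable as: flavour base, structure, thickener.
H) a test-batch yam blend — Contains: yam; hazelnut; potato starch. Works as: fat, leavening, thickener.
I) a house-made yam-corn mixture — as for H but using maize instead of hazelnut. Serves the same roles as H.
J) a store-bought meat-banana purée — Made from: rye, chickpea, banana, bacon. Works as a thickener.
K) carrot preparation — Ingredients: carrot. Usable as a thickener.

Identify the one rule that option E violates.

rice-free

usable as a thickener: satisfied
vegan: satisfied
gluten-free: satisfied
rice-free: has rice flour — fails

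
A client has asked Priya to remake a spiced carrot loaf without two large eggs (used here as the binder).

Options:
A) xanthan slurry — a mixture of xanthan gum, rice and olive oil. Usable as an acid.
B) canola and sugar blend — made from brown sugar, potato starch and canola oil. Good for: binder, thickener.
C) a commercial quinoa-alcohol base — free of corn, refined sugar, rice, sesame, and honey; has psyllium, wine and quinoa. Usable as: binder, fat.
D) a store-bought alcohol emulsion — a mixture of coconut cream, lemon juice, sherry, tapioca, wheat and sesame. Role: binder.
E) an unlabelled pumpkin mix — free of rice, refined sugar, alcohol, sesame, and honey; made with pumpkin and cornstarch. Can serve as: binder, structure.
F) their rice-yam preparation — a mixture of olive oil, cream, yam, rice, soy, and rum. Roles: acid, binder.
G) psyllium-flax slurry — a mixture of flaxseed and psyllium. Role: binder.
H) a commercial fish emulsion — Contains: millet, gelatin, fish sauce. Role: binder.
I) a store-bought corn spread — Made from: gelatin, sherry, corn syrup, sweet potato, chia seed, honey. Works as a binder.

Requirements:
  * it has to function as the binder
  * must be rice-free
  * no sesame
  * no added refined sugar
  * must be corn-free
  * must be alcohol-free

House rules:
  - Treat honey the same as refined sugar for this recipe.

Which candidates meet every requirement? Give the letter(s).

G, H

A: not usable as a binder; has rice, so not rice-free — out
B: has brown sugar, so not no-added-sugar — reject
C: has wine, so not alcohol-free — reject
D: has sherry, so not alcohol-free; has sesame, so not sesame-free — no
E: has cornstarch, so not corn-free — out
F: has rice, so not rice-free; has rum, so not alcohol-free — reject
G: only flaxseed and psyllium; none excluded — valid
H: no-added-sugar, no corn — OK
I: has honey, so not no-added-sugar; has sherry, so not alcohol-free (and 1 more) — no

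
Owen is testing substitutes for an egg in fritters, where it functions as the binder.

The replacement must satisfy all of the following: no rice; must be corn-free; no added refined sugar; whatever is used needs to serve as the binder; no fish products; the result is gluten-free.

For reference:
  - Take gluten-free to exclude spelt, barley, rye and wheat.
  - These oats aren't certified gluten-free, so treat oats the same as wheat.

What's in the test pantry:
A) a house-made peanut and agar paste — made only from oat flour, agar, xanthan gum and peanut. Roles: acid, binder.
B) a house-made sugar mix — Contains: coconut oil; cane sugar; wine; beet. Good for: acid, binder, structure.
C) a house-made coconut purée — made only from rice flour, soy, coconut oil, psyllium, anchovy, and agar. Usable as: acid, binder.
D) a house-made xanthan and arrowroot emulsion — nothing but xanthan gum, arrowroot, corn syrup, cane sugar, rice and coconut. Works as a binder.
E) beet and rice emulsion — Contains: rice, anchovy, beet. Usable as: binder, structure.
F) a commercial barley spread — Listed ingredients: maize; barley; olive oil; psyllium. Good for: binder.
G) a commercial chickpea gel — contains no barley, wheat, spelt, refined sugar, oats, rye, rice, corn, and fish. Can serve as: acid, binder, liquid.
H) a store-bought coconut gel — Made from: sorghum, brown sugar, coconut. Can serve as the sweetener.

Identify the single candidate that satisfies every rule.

A: has oat flour, so not gluten-free — reject
B: has cane sugar, so not no-added-sugar — reject
C: has anchovy, so not fish-free; has rice flour, so not rice-free — out
D: has cane sugar, so not no-added-sugar; has corn syrup, so not corn-free (and 1 more) — reject
E: has anchovy, so not fish-free; has rice, so not rice-free — no
F: has barley, so not gluten-free; has maize, so not corn-free — out
G: works as a binder, no corn, no rice — keep
H: not usable as a binder; has brown sugar, so not no-added-sugar — reject

G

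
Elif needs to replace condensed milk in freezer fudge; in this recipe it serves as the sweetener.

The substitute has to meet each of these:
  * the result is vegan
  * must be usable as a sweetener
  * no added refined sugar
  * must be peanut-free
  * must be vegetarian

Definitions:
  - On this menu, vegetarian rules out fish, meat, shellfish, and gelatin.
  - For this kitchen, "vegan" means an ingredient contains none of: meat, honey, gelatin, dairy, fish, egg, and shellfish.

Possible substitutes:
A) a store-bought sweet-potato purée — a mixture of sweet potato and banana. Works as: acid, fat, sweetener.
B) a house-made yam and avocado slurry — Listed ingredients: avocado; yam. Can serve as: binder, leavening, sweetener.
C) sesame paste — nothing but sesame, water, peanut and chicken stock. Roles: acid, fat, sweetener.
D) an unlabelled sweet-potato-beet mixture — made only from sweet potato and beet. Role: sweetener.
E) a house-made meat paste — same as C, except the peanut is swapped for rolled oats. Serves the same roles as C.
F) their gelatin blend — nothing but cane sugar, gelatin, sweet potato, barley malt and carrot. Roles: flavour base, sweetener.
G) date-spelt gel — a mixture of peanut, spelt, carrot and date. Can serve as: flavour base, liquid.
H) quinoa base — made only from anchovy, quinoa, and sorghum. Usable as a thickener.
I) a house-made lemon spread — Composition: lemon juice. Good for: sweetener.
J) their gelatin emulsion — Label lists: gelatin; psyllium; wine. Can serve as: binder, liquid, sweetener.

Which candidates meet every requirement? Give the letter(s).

A: every rule checks out — OK
B: nothing on the exclusion list — OK
C: has chicken stock, so not vegetarian; has chicken stock, so not vegan (and 1 more) — reject
D: only beet and sweet potato; none excluded — valid
E: has chicken stock, so not vegetarian; has chicken stock, so not vegan — out
F: has gelatin, so not vegetarian; has gelatin, so not vegan (and 1 more) — reject
G: not usable as a sweetener; has peanut, so not peanut-free — no
H: not usable as a sweetener; has anchovy, so not vegetarian (and 1 more) — no
I: no peanut, vegetarian — keep
J: has gelatin, so not vegetarian; has gelatin, so not vegan — no

A, B, D, I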